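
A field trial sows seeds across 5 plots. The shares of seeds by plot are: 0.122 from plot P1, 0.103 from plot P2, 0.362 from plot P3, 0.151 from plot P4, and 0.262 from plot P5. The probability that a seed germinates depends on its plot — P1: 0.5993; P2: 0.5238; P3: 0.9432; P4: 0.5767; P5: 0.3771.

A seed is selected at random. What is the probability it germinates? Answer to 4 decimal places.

P(G) = P(G|P1)·P(P1) + P(G|P2)·P(P2) + P(G|P3)·P(P3) + P(G|P4)·P(P4) + P(G|P5)·P(P5)
      = 0.5993·0.122 + 0.5238·0.103 + 0.9432·0.362 + 0.5767·0.151 + 0.3771·0.262
      = 0.0731146 + 0.0539514 + 0.3414384 + 0.0870817 + 0.0988002 = 0.6543863

P(G) ≈ 0.6544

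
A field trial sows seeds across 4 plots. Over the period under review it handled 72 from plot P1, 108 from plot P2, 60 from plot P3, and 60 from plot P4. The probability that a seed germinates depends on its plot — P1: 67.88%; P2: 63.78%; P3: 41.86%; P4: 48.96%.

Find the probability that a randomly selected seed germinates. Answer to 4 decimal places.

Total: 72 + 108 + 60 + 60 = 300.
P(P1) = 72/300 = 0.24. P(P2) = 108/300 = 0.36. P(P3) = 60/300 = 0.2. P(P4) = 60/300 = 0.2.
By the law of total probability,
P(G) = P(G|P1)·P(P1) + P(G|P2)·P(P2) + P(G|P3)·P(P3) + P(G|P4)·P(P4)
      = 0.6788·0.24 + 0.6378·0.36 + 0.4186·0.2 + 0.4896·0.2
      = 0.162912 + 0.229608 + 0.08372 + 0.09792 = 0.57416

0.5742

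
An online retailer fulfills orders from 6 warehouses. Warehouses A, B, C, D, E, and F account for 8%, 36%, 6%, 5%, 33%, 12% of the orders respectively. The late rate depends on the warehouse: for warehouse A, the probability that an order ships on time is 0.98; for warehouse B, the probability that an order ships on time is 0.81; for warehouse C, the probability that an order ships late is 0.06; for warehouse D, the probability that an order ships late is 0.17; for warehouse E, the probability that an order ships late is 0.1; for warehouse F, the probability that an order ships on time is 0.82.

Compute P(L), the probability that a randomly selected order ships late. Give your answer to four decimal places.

P(L|A) = 1 − 0.98 = 0.02.
P(L|B) = 1 − 0.81 = 0.19.
P(L|F) = 1 − 0.82 = 0.18.
Using total probability over the partition,
P(L) = P(L|A)·P(A) + P(L|B)·P(B) + P(L|C)·P(C) + P(L|D)·P(D) + P(L|E)·P(E) + P(L|F)·P(F)
      = 0.02·0.08 + 0.19·0.36 + 0.06·0.06 + 0.17·0.05 + 0.1·0.33 + 0.18·0.12
      = 0.0016 + 0.0684 + 0.0036 + 0.0085 + 0.033 + 0.0216 = 0.1367

P(L) ≈ 0.1367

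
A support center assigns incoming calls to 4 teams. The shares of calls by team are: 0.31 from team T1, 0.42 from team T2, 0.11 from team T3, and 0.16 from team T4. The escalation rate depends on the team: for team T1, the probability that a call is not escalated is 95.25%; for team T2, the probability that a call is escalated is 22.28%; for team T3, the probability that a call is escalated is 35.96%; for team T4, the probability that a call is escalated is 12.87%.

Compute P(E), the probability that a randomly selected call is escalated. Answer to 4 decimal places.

P(E) ≈ 0.1684

P(E|T1) = 1 − 0.9525 = 0.0475.
P(E) = P(E|T1)·P(T1) + P(E|T2)·P(T2) + P(E|T3)·P(T3) + P(E|T4)·P(T4)
      = 0.0475·0.31 + 0.2228·0.42 + 0.3596·0.11 + 0.1287·0.16
      = 0.014725 + 0.093576 + 0.039556 + 0.020592 = 0.168449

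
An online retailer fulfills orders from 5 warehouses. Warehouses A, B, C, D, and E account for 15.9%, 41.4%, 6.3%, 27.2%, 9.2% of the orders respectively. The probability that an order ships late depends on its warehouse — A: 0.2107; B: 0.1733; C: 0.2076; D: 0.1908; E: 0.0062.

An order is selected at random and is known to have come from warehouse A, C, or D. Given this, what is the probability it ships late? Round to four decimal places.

0.1993

Let S = {A, C, D}.
P(S) = 0.159 + 0.063 + 0.272 = 0.494.
P(L ∩ S) = 0.2107·0.159 + 0.2076·0.063 + 0.1908·0.272 = 0.0335013 + 0.0130788 + 0.0518976 = 0.0984777.
P(L | S) = 0.0984777 / 0.494 = 0.199348…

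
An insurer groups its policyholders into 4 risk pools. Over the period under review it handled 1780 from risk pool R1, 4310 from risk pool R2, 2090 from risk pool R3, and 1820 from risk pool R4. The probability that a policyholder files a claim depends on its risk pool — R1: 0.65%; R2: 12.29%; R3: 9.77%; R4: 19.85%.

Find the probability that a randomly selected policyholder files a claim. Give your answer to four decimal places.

0.1107

Total: 1780 + 4310 + 2090 + 1820 = 10000.
P(R1) = 1780/10000 = 0.178. P(R2) = 4310/10000 = 0.431. P(R3) = 2090/10000 = 0.209. P(R4) = 1820/10000 = 0.182.
P(C) = P(C|R1)·P(R1) + P(C|R2)·P(R2) + P(C|R3)·P(R3) + P(C|R4)·P(R4)
      = 0.0065·0.178 + 0.1229·0.431 + 0.0977·0.209 + 0.1985·0.182
      = 0.001157 + 0.0529699 + 0.0204193 + 0.036127 = 0.1106732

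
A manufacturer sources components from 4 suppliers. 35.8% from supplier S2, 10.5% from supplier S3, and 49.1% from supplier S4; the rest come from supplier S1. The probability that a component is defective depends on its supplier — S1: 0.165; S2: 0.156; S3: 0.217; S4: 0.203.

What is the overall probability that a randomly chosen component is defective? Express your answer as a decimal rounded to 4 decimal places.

P(D) ≈ 0.1859

P(S1) = 1 − (0.358 + 0.105 + 0.491) = 0.046.
P(D) = P(D|S1)·P(S1) + P(D|S2)·P(S2) + P(D|S3)·P(S3) + P(D|S4)·P(S4)
      = 0.165·0.046 + 0.156·0.358 + 0.217·0.105 + 0.203·0.491
      = 0.00759 + 0.055848 + 0.022785 + 0.099673 = 0.185896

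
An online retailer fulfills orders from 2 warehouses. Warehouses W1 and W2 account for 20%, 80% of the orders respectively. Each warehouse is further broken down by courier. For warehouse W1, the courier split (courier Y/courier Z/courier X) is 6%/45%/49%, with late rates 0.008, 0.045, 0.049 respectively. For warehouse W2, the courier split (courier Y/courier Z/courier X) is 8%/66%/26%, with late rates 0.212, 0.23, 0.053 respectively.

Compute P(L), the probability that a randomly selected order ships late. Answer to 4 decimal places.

P(L) ≈ 0.1550

P(L|W1) = 0.06·0.008 + 0.45·0.045 + 0.49·0.049 = 0.00048 + 0.02025 + 0.02401 = 0.04474
P(L|W2) = 0.08·0.212 + 0.66·0.23 + 0.26·0.053 = 0.01696 + 0.1518 + 0.01378 = 0.18254
Then overall,
P(L) = 0.2·0.04474 + 0.8·0.18254
      = 0.008948 + 0.146032 = 0.15498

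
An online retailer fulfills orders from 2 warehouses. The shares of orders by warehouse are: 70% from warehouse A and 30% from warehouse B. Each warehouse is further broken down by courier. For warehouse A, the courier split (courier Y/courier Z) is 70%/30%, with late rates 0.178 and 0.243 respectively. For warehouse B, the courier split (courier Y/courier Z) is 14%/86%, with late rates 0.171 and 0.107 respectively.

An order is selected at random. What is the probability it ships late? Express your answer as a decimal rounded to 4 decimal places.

P(L) ≈ 0.1730

P(L|A) = 0.7·0.178 + 0.3·0.243 = 0.1246 + 0.0729 = 0.1975
P(L|B) = 0.14·0.171 + 0.86·0.107 = 0.02394 + 0.09202 = 0.11596
Then overall,
P(L) = 0.7·0.1975 + 0.3·0.11596
      = 0.13825 + 0.034788 = 0.173038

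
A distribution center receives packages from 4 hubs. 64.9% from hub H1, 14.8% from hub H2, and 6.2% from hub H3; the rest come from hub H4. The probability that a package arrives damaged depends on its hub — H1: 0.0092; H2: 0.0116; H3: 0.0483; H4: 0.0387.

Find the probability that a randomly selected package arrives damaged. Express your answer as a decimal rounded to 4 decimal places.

P(H4) = 1 − (0.649 + 0.148 + 0.062) = 0.141.
P(D) = P(D|H1)·P(H1) + P(D|H2)·P(H2) + P(D|H3)·P(H3) + P(D|H4)·P(H4)
      = 0.0092·0.649 + 0.0116·0.148 + 0.0483·0.062 + 0.0387·0.141
      = 0.0059708 + 0.0017168 + 0.0029946 + 0.0054567 = 0.0161389

P(D) ≈ 0.0161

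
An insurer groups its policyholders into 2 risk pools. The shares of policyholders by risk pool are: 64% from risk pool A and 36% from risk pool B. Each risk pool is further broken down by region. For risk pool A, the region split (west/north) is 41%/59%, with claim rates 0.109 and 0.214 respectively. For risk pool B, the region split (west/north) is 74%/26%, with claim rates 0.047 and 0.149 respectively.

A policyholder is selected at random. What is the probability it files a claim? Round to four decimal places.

P(C) ≈ 0.1359

P(C|A) = 0.41·0.109 + 0.59·0.214 = 0.04469 + 0.12626 = 0.17095
P(C|B) = 0.74·0.047 + 0.26·0.149 = 0.03478 + 0.03874 = 0.07352
Then overall,
P(C) = 0.64·0.17095 + 0.36·0.07352
      = 0.109408 + 0.0264672 = 0.1358752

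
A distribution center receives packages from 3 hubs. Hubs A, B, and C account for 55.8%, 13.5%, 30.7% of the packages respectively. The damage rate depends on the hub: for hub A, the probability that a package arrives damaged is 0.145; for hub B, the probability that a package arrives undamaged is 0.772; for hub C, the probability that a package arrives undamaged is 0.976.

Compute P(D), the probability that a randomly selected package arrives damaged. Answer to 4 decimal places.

0.1191

P(D|B) = 1 − 0.772 = 0.228.
P(D|C) = 1 − 0.976 = 0.024.
P(D) = P(D|A)·P(A) + P(D|B)·P(B) + P(D|C)·P(C)
      = 0.145·0.558 + 0.228·0.135 + 0.024·0.307
      = 0.08091 + 0.03078 + 0.007368 = 0.119058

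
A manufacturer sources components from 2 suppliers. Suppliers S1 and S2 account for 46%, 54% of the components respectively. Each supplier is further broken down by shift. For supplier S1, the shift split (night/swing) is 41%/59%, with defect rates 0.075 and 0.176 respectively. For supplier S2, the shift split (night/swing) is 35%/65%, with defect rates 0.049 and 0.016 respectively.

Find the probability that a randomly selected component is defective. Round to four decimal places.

0.0768

P(D|S1) = 0.41·0.075 + 0.59·0.176 = 0.03075 + 0.10384 = 0.13459
P(D|S2) = 0.35·0.049 + 0.65·0.016 = 0.01715 + 0.0104 = 0.02755
Then overall,
P(D) = 0.46·0.13459 + 0.54·0.02755
      = 0.0619114 + 0.014877 = 0.0767884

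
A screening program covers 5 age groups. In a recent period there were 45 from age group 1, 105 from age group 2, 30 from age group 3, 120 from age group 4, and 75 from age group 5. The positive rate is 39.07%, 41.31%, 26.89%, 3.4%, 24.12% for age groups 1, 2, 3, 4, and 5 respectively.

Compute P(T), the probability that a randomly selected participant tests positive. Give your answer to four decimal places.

Total: 45 + 105 + 30 + 120 + 75 = 375.
P(1) = 45/375 = 0.12. P(2) = 105/375 = 0.28. P(3) = 30/375 = 0.08. P(4) = 120/375 = 0.32. P(5) = 75/375 = 0.2.
Using total probability over the partition,
P(T) = P(T|1)·P(1) + P(T|2)·P(2) + P(T|3)·P(3) + P(T|4)·P(4) + P(T|5)·P(5)
      = 0.3907·0.12 + 0.4131·0.28 + 0.2689·0.08 + 0.034·0.32 + 0.2412·0.2
      = 0.046884 + 0.115668 + 0.021512 + 0.01088 + 0.04824 = 0.243184

P(T) ≈ 0.2432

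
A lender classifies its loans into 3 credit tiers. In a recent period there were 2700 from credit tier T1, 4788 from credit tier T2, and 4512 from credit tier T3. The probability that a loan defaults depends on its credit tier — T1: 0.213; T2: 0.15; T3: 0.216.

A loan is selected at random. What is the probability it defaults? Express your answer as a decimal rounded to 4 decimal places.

Total: 2700 + 4788 + 4512 = 12000.
P(T1) = 2700/12000 = 0.225. P(T2) = 4788/12000 = 0.399. P(T3) = 4512/12000 = 0.376.
P(D) = P(D|T1)·P(T1) + P(D|T2)·P(T2) + P(D|T3)·P(T3)
      = 0.213·0.225 + 0.15·0.399 + 0.216·0.376
      = 0.047925 + 0.05985 + 0.081216 = 0.188991

P(D) ≈ 0.1890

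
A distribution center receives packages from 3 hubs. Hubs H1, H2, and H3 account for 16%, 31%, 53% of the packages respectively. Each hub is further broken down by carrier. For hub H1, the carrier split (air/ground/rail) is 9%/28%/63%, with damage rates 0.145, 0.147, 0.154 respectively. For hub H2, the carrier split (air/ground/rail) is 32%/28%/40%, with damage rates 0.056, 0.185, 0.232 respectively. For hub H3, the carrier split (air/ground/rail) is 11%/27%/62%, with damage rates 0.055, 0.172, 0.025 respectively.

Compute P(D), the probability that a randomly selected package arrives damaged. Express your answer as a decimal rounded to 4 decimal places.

P(D) ≈ 0.1106

P(D|H1) = 0.09·0.145 + 0.28·0.147 + 0.63·0.154 = 0.01305 + 0.04116 + 0.09702 = 0.15123
P(D|H2) = 0.32·0.056 + 0.28·0.185 + 0.4·0.232 = 0.01792 + 0.0518 + 0.0928 = 0.16252
P(D|H3) = 0.11·0.055 + 0.27·0.172 + 0.62·0.025 = 0.00605 + 0.04644 + 0.0155 = 0.06799
By total probability over the outer partition,
P(D) = 0.16·0.15123 + 0.31·0.16252 + 0.53·0.06799
      = 0.0241968 + 0.0503812 + 0.0360347 = 0.1106127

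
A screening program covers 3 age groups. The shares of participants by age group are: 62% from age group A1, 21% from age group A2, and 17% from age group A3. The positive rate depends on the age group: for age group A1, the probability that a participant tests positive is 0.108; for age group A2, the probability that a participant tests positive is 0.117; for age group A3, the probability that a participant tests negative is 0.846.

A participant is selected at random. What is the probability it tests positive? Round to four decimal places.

P(T) ≈ 0.1177

P(T|A3) = 1 − 0.846 = 0.154.
By the law of total probability,
P(T) = P(T|A1)·P(A1) + P(T|A2)·P(A2) + P(T|A3)·P(A3)
      = 0.108·0.62 + 0.117·0.21 + 0.154·0.17
      = 0.06696 + 0.02457 + 0.02618 = 0.11771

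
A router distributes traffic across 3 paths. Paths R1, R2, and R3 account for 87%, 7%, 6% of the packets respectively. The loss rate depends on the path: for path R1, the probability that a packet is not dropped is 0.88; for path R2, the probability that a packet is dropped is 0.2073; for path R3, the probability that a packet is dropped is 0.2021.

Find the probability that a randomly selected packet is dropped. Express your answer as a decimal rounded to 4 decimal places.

P(L|R1) = 1 − 0.88 = 0.12.
Summing over the partition,
P(L) = P(L|R1)·P(R1) + P(L|R2)·P(R2) + P(L|R3)·P(R3)
      = 0.12·0.87 + 0.2073·0.07 + 0.2021·0.06
      = 0.1044 + 0.014511 + 0.012126 = 0.131037

0.1310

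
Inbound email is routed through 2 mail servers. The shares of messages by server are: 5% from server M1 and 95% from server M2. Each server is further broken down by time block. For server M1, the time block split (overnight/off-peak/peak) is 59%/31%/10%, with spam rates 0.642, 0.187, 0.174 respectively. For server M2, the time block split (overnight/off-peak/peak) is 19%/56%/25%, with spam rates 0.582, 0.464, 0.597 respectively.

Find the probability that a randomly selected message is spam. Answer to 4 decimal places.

P(S) ≈ 0.5164

P(S|M1) = 0.59·0.642 + 0.31·0.187 + 0.1·0.174 = 0.37878 + 0.05797 + 0.0174 = 0.45415
P(S|M2) = 0.19·0.582 + 0.56·0.464 + 0.25·0.597 = 0.11058 + 0.25984 + 0.14925 = 0.51967
Then overall,
P(S) = 0.05·0.45415 + 0.95·0.51967
      = 0.0227075 + 0.4936865 = 0.516394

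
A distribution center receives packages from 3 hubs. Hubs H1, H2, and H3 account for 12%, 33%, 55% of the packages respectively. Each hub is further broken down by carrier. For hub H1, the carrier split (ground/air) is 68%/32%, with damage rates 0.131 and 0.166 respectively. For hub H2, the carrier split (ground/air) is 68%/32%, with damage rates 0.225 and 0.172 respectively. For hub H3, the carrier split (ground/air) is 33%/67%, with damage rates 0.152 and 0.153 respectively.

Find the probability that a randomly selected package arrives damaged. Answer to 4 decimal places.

0.1697

P(D|H1) = 0.68·0.131 + 0.32·0.166 = 0.08908 + 0.05312 = 0.1422
P(D|H2) = 0.68·0.225 + 0.32·0.172 = 0.153 + 0.05504 = 0.20804
P(D|H3) = 0.33·0.152 + 0.67·0.153 = 0.05016 + 0.10251 = 0.15267
Then overall,
P(D) = 0.12·0.1422 + 0.33·0.20804 + 0.55·0.15267
      = 0.017064 + 0.0686532 + 0.0839685 = 0.1696857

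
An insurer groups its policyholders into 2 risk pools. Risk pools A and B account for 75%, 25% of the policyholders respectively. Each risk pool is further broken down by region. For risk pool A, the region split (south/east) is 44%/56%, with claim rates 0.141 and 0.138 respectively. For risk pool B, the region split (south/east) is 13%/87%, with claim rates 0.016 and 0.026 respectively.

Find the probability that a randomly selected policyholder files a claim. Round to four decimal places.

P(C|A) = 0.44·0.141 + 0.56·0.138 = 0.06204 + 0.07728 = 0.13932
P(C|B) = 0.13·0.016 + 0.87·0.026 = 0.00208 + 0.02262 = 0.0247
Then overall,
P(C) = 0.75·0.13932 + 0.25·0.0247
      = 0.10449 + 0.006175 = 0.110665

P(C) ≈ 0.1107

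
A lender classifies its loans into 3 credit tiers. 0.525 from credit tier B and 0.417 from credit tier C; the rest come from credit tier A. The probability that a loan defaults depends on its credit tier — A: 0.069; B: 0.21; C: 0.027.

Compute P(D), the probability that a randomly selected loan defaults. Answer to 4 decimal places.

P(A) = 1 − (0.525 + 0.417) = 0.058.
P(D) = P(D|A)·P(A) + P(D|B)·P(B) + P(D|C)·P(C)
      = 0.069·0.058 + 0.21·0.525 + 0.027·0.417
      = 0.004002 + 0.11025 + 0.011259 = 0.125511

P(D) ≈ 0.1255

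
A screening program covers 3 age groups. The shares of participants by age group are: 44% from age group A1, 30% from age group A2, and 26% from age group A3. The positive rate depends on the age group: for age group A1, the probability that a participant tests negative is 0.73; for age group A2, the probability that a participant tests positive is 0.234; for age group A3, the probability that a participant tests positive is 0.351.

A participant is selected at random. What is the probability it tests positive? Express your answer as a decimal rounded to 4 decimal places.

P(T|A1) = 1 − 0.73 = 0.27.
P(T) = P(T|A1)·P(A1) + P(T|A2)·P(A2) + P(T|A3)·P(A3)
      = 0.27·0.44 + 0.234·0.3 + 0.351·0.26
      = 0.1188 + 0.0702 + 0.09126 = 0.28026

P(T) ≈ 0.2803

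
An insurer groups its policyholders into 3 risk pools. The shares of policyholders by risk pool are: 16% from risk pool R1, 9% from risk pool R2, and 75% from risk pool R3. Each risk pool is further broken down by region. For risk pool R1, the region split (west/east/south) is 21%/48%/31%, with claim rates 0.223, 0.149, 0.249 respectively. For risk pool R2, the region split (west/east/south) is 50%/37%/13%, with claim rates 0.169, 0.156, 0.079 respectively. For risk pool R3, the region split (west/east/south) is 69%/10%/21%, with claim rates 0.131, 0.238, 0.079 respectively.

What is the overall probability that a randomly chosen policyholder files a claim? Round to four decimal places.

P(C) ≈ 0.1431

P(C|R1) = 0.21·0.223 + 0.48·0.149 + 0.31·0.249 = 0.04683 + 0.07152 + 0.07719 = 0.19554
P(C|R2) = 0.5·0.169 + 0.37·0.156 + 0.13·0.079 = 0.0845 + 0.05772 + 0.01027 = 0.15249
P(C|R3) = 0.69·0.131 + 0.1·0.238 + 0.21·0.079 = 0.09039 + 0.0238 + 0.01659 = 0.13078
By total probability over the outer partition,
P(C) = 0.16·0.19554 + 0.09·0.15249 + 0.75·0.13078
      = 0.0312864 + 0.0137241 + 0.098085 = 0.1430955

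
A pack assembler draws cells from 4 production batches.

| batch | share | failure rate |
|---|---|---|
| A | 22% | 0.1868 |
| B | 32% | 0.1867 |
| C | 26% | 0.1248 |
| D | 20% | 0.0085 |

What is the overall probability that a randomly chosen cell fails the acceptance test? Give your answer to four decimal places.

P(F) ≈ 0.1350

By the law of total probability,
P(F) = P(F|A)·P(A) + P(F|B)·P(B) + P(F|C)·P(C) + P(F|D)·P(D)
      = 0.1868·0.22 + 0.1867·0.32 + 0.1248·0.26 + 0.0085·0.2
      = 0.041096 + 0.059744 + 0.032448 + 0.0017 = 0.134988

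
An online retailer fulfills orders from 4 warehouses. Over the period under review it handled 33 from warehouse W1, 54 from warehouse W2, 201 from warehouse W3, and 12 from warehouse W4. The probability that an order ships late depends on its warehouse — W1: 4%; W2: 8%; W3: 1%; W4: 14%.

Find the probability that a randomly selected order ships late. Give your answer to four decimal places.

P(L) ≈ 0.0311

Total: 33 + 54 + 201 + 12 = 300.
P(W1) = 33/300 = 0.11. P(W2) = 54/300 = 0.18. P(W3) = 201/300 = 0.67. P(W4) = 12/300 = 0.04.
P(L) = P(L|W1)·P(W1) + P(L|W2)·P(W2) + P(L|W3)·P(W3) + P(L|W4)·P(W4)
      = 0.04·0.11 + 0.08·0.18 + 0.01·0.67 + 0.14·0.04
      = 0.0044 + 0.0144 + 0.0067 + 0.0056 = 0.0311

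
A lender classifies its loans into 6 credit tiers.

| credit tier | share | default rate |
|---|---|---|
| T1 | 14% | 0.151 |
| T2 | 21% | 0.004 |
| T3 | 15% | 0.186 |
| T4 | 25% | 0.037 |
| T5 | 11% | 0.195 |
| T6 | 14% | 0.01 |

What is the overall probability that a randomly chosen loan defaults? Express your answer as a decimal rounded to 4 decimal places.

P(D) ≈ 0.0820

P(D) = P(D|T1)·P(T1) + P(D|T2)·P(T2) + P(D|T3)·P(T3) + P(D|T4)·P(T4) + P(D|T5)·P(T5) + P(D|T6)·P(T6)
      = 0.151·0.14 + 0.004·0.21 + 0.186·0.15 + 0.037·0.25 + 0.195·0.11 + 0.01·0.14
      = 0.02114 + 0.00084 + 0.0279 + 0.00925 + 0.02145 + 0.0014 = 0.08198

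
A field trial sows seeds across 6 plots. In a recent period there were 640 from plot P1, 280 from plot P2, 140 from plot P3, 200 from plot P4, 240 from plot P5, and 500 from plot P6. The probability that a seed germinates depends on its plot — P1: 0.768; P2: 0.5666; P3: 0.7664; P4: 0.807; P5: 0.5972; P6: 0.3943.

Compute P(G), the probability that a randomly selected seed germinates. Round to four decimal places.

Total: 640 + 280 + 140 + 200 + 240 + 500 = 2000.
P(P1) = 640/2000 = 0.32. P(P2) = 280/2000 = 0.14. P(P3) = 140/2000 = 0.07. P(P4) = 200/2000 = 0.1. P(P5) = 240/2000 = 0.12. P(P6) = 500/2000 = 0.25.
By the law of total probability,
P(G) = P(G|P1)·P(P1) + P(G|P2)·P(P2) + P(G|P3)·P(P3) + P(G|P4)·P(P4) + P(G|P5)·P(P5) + P(G|P6)·P(P6)
      = 0.768·0.32 + 0.5666·0.14 + 0.7664·0.07 + 0.807·0.1 + 0.5972·0.12 + 0.3943·0.25
      = 0.24576 + 0.079324 + 0.053648 + 0.0807 + 0.071664 + 0.098575 = 0.629671

0.6297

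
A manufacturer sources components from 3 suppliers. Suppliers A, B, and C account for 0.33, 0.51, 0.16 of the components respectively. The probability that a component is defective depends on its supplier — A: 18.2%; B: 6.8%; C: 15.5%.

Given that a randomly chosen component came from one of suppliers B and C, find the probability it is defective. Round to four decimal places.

0.0888

Let S = {B, C}.
P(S) = 0.51 + 0.16 = 0.67.
P(D ∩ S) = 0.068·0.51 + 0.155·0.16 = 0.03468 + 0.0248 = 0.05948.
P(D | S) = 0.05948 / 0.67 = 0.088776…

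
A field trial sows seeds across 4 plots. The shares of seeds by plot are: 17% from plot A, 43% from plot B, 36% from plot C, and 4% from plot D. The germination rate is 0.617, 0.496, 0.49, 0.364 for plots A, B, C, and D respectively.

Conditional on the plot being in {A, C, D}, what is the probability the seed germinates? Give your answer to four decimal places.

Let S = {A, C, D}.
P(S) = 0.17 + 0.36 + 0.04 = 0.57.
P(G ∩ S) = 0.617·0.17 + 0.49·0.36 + 0.364·0.04 = 0.10489 + 0.1764 + 0.01456 = 0.29585.
P(G | S) = 0.29585 / 0.57 = 0.519035…

0.5190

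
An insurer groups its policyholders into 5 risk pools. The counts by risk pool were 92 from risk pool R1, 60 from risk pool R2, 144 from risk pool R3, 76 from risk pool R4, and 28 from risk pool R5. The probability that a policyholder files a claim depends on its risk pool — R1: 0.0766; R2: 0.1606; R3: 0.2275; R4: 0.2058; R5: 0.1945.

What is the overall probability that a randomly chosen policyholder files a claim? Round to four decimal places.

Total: 92 + 60 + 144 + 76 + 28 = 400.
P(R1) = 92/400 = 0.23. P(R2) = 60/400 = 0.15. P(R3) = 144/400 = 0.36. P(R4) = 76/400 = 0.19. P(R5) = 28/400 = 0.07.
P(C) = P(C|R1)·P(R1) + P(C|R2)·P(R2) + P(C|R3)·P(R3) + P(C|R4)·P(R4) + P(C|R5)·P(R5)
      = 0.0766·0.23 + 0.1606·0.15 + 0.2275·0.36 + 0.2058·0.19 + 0.1945·0.07
      = 0.017618 + 0.02409 + 0.0819 + 0.039102 + 0.013615 = 0.176325

P(C) ≈ 0.1763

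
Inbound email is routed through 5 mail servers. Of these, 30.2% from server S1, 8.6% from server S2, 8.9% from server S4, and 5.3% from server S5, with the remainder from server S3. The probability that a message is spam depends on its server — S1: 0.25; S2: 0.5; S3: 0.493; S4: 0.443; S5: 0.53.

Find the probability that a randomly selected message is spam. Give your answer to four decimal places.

0.4177

P(S3) = 1 − (0.302 + 0.086 + 0.089 + 0.053) = 0.47.
P(S) = P(S|S1)·P(S1) + P(S|S2)·P(S2) + P(S|S3)·P(S3) + P(S|S4)·P(S4) + P(S|S5)·P(S5)
      = 0.25·0.302 + 0.5·0.086 + 0.493·0.47 + 0.443·0.089 + 0.53·0.053
      = 0.0755 + 0.043 + 0.23171 + 0.039427 + 0.02809 = 0.417727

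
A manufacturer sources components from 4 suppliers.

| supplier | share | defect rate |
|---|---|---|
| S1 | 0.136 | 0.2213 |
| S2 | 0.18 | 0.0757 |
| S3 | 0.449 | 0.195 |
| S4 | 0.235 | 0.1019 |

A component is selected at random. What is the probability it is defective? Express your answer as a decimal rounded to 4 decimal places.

By the law of total probability,
P(D) = P(D|S1)·P(S1) + P(D|S2)·P(S2) + P(D|S3)·P(S3) + P(D|S4)·P(S4)
      = 0.2213·0.136 + 0.0757·0.18 + 0.195·0.449 + 0.1019·0.235
      = 0.0300968 + 0.013626 + 0.087555 + 0.0239465 = 0.1552243

0.1552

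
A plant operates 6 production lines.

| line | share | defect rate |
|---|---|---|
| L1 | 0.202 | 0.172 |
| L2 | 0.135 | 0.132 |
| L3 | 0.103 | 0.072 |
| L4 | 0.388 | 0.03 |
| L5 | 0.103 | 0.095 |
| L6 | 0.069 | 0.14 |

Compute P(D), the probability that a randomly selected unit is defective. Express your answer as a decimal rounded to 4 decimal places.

P(D) = P(D|L1)·P(L1) + P(D|L2)·P(L2) + P(D|L3)·P(L3) + P(D|L4)·P(L4) + P(D|L5)·P(L5) + P(D|L6)·P(L6)
      = 0.172·0.202 + 0.132·0.135 + 0.072·0.103 + 0.03·0.388 + 0.095·0.103 + 0.14·0.069
      = 0.034744 + 0.01782 + 0.007416 + 0.01164 + 0.009785 + 0.00966 = 0.091065

0.0911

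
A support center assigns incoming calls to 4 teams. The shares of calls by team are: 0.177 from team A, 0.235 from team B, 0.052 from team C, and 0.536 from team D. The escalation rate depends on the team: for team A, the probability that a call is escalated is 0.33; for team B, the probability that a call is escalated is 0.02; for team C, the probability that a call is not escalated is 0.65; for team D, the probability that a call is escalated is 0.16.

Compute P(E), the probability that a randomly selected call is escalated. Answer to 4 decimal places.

P(E|C) = 1 − 0.65 = 0.35.
P(E) = P(E|A)·P(A) + P(E|B)·P(B) + P(E|C)·P(C) + P(E|D)·P(D)
      = 0.33·0.177 + 0.02·0.235 + 0.35·0.052 + 0.16·0.536
      = 0.05841 + 0.0047 + 0.0182 + 0.08576 = 0.16707

P(E) ≈ 0.1671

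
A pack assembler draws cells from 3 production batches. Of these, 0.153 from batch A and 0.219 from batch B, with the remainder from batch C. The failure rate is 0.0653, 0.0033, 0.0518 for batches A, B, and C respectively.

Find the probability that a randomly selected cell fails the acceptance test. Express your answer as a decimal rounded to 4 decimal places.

0.0432

P(C) = 1 − (0.153 + 0.219) = 0.628.
By the law of total probability,
P(F) = P(F|A)·P(A) + P(F|B)·P(B) + P(F|C)·P(C)
      = 0.0653·0.153 + 0.0033·0.219 + 0.0518·0.628
      = 0.0099909 + 0.0007227 + 0.0325304 = 0.043244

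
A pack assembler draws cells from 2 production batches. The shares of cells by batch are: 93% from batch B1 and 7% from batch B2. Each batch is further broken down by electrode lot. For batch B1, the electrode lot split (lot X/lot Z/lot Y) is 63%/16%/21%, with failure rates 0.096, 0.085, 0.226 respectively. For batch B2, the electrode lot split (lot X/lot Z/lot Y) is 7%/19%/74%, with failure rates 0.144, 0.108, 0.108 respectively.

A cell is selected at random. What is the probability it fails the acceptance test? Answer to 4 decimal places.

P(F|B1) = 0.63·0.096 + 0.16·0.085 + 0.21·0.226 = 0.06048 + 0.0136 + 0.04746 = 0.12154
P(F|B2) = 0.07·0.144 + 0.19·0.108 + 0.74·0.108 = 0.01008 + 0.02052 + 0.07992 = 0.11052
Then overall,
P(F) = 0.93·0.12154 + 0.07·0.11052
      = 0.1130322 + 0.0077364 = 0.1207686

0.1208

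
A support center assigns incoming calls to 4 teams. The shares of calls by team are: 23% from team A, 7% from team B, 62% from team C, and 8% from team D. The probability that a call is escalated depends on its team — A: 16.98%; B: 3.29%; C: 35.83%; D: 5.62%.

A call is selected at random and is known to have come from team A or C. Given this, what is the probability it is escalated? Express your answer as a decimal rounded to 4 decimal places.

P(E|S) ≈ 0.3073

Let S = {A, C}.
P(S) = 0.23 + 0.62 = 0.85.
P(E ∩ S) = 0.1698·0.23 + 0.3583·0.62 = 0.039054 + 0.222146 = 0.2612.
P(E | S) = 0.2612 / 0.85 = 0.307294…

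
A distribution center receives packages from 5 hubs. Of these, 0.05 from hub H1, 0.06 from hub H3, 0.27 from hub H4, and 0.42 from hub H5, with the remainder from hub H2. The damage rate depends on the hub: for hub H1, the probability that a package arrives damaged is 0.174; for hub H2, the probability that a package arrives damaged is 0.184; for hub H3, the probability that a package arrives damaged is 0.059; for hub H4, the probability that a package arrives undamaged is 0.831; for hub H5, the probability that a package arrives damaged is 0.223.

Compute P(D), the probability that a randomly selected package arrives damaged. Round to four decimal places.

P(H2) = 1 − (0.05 + 0.06 + 0.27 + 0.42) = 0.2.
P(D|H4) = 1 − 0.831 = 0.169.
P(D) = P(D|H1)·P(H1) + P(D|H2)·P(H2) + P(D|H3)·P(H3) + P(D|H4)·P(H4) + P(D|H5)·P(H5)
      = 0.174·0.05 + 0.184·0.2 + 0.059·0.06 + 0.169·0.27 + 0.223·0.42
      = 0.0087 + 0.0368 + 0.00354 + 0.04563 + 0.09366 = 0.18833

0.1883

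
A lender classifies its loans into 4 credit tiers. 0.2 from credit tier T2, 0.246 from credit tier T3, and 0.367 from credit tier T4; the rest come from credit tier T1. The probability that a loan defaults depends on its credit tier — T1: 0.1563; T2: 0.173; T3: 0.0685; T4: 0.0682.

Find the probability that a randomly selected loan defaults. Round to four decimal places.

P(T1) = 1 − (0.2 + 0.246 + 0.367) = 0.187.
Using total probability over the partition,
P(D) = P(D|T1)·P(T1) + P(D|T2)·P(T2) + P(D|T3)·P(T3) + P(D|T4)·P(T4)
      = 0.1563·0.187 + 0.173·0.2 + 0.0685·0.246 + 0.0682·0.367
      = 0.0292281 + 0.0346 + 0.016851 + 0.0250294 = 0.1057085

0.1057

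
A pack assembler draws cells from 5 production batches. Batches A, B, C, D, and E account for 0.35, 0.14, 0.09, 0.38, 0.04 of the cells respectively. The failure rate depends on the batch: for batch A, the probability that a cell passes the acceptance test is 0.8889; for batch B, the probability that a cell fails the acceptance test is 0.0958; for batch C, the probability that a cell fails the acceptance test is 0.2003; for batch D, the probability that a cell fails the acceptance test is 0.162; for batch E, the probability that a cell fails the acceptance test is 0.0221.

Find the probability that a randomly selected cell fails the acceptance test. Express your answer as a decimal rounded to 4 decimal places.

P(F) ≈ 0.1328

P(F|A) = 1 − 0.8889 = 0.1111.
Using total probability over the partition,
P(F) = P(F|A)·P(A) + P(F|B)·P(B) + P(F|C)·P(C) + P(F|D)·P(D) + P(F|E)·P(E)
      = 0.1111·0.35 + 0.0958·0.14 + 0.2003·0.09 + 0.162·0.38 + 0.0221·0.04
      = 0.038885 + 0.013412 + 0.018027 + 0.06156 + 0.000884 = 0.132768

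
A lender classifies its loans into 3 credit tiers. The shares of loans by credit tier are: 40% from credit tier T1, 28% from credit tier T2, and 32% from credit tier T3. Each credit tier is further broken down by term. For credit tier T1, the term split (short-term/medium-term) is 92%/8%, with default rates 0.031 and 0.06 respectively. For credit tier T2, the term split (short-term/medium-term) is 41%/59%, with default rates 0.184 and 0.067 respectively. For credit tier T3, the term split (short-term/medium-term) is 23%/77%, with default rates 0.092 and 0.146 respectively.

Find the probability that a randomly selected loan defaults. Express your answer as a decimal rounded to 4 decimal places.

0.0883

P(D|T1) = 0.92·0.031 + 0.08·0.06 = 0.02852 + 0.0048 = 0.03332
P(D|T2) = 0.41·0.184 + 0.59·0.067 = 0.07544 + 0.03953 = 0.11497
P(D|T3) = 0.23·0.092 + 0.77·0.146 = 0.02116 + 0.11242 = 0.13358
Then overall,
P(D) = 0.4·0.03332 + 0.28·0.11497 + 0.32·0.13358
      = 0.013328 + 0.0321916 + 0.0427456 = 0.0882652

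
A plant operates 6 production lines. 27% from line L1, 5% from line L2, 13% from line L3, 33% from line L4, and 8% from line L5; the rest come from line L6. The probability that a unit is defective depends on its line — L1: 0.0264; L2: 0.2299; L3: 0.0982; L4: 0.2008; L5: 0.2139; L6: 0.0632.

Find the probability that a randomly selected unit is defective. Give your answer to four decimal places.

0.1236

P(L6) = 1 − (0.27 + 0.05 + 0.13 + 0.33 + 0.08) = 0.14.
By the law of total probability,
P(D) = P(D|L1)·P(L1) + P(D|L2)·P(L2) + P(D|L3)·P(L3) + P(D|L4)·P(L4) + P(D|L5)·P(L5) + P(D|L6)·P(L6)
      = 0.0264·0.27 + 0.2299·0.05 + 0.0982·0.13 + 0.2008·0.33 + 0.2139·0.08 + 0.0632·0.14
      = 0.007128 + 0.011495 + 0.012766 + 0.066264 + 0.017112 + 0.008848 = 0.123613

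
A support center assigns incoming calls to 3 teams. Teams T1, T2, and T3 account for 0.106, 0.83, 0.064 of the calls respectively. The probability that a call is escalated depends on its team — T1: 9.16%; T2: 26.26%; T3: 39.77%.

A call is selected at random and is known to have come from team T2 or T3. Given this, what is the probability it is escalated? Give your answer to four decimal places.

P(E|S) ≈ 0.2723

Let S = {T2, T3}.
P(S) = 0.83 + 0.064 = 0.894.
P(E ∩ S) = 0.2626·0.83 + 0.3977·0.064 = 0.217958 + 0.0254528 = 0.2434108.
P(E | S) = 0.2434108 / 0.894 = 0.272272…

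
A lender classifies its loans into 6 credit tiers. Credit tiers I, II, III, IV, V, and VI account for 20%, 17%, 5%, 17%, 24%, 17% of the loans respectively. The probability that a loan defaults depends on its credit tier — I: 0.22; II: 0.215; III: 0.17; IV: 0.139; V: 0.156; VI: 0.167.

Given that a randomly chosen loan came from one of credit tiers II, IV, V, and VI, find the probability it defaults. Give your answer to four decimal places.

0.1680

Let S = {II, IV, V, VI}.
P(S) = 0.17 + 0.17 + 0.24 + 0.17 = 0.75.
P(D ∩ S) = 0.215·0.17 + 0.139·0.17 + 0.156·0.24 + 0.167·0.17 = 0.03655 + 0.02363 + 0.03744 + 0.02839 = 0.12601.
P(D | S) = 0.12601 / 0.75 = 0.168013…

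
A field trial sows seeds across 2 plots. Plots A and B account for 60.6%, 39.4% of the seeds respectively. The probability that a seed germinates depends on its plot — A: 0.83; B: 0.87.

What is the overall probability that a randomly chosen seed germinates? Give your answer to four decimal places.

P(G) = P(G|A)·P(A) + P(G|B)·P(B)
      = 0.83·0.606 + 0.87·0.394
      = 0.50298 + 0.34278 = 0.84576

P(G) ≈ 0.8458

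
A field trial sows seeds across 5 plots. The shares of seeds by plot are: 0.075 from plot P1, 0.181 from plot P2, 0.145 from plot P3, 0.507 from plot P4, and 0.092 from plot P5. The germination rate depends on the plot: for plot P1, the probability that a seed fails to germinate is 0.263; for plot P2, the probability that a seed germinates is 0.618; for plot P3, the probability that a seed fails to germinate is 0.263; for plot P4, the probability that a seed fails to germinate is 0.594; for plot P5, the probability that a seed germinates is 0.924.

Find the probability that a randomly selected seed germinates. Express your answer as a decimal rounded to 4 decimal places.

P(G) ≈ 0.5648

P(G|P1) = 1 − 0.263 = 0.737.
P(G|P3) = 1 − 0.263 = 0.737.
P(G|P4) = 1 − 0.594 = 0.406.
P(G) = P(G|P1)·P(P1) + P(G|P2)·P(P2) + P(G|P3)·P(P3) + P(G|P4)·P(P4) + P(G|P5)·P(P5)
      = 0.737·0.075 + 0.618·0.181 + 0.737·0.145 + 0.406·0.507 + 0.924·0.092
      = 0.055275 + 0.111858 + 0.106865 + 0.205842 + 0.085008 = 0.564848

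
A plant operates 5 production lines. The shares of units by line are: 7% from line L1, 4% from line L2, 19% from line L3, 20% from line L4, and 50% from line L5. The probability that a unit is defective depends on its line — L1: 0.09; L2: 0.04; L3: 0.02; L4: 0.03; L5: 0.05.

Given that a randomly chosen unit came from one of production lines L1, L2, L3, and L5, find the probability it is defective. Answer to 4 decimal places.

Let S = {L1, L2, L3, L5}.
P(S) = 0.07 + 0.04 + 0.19 + 0.5 = 0.8.
P(D ∩ S) = 0.09·0.07 + 0.04·0.04 + 0.02·0.19 + 0.05·0.5 = 0.0063 + 0.0016 + 0.0038 + 0.025 = 0.0367.
P(D | S) = 0.0367 / 0.8 = 0.045875…

0.0459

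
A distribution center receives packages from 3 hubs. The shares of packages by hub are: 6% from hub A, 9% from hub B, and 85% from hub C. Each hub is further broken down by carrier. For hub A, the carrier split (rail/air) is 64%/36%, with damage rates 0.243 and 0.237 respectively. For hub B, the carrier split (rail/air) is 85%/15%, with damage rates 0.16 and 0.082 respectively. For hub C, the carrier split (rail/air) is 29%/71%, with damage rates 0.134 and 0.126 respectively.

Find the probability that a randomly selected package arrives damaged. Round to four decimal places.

P(D) ≈ 0.1369

P(D|A) = 0.64·0.243 + 0.36·0.237 = 0.15552 + 0.08532 = 0.24084
P(D|B) = 0.85·0.16 + 0.15·0.082 = 0.136 + 0.0123 = 0.1483
P(D|C) = 0.29·0.134 + 0.71·0.126 = 0.03886 + 0.08946 = 0.12832
By total probability over the outer partition,
P(D) = 0.06·0.24084 + 0.09·0.1483 + 0.85·0.12832
      = 0.0144504 + 0.013347 + 0.109072 = 0.1368694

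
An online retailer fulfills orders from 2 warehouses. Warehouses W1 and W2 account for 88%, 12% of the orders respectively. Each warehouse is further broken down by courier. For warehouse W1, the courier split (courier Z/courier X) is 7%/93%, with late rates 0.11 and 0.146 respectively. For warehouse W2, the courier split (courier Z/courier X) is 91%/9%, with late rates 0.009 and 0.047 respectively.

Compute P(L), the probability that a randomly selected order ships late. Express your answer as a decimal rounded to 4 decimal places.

P(L|W1) = 0.07·0.11 + 0.93·0.146 = 0.0077 + 0.13578 = 0.14348
P(L|W2) = 0.91·0.009 + 0.09·0.047 = 0.00819 + 0.00423 = 0.01242
By total probability over the outer partition,
P(L) = 0.88·0.14348 + 0.12·0.01242
      = 0.1262624 + 0.0014904 = 0.1277528

P(L) ≈ 0.1278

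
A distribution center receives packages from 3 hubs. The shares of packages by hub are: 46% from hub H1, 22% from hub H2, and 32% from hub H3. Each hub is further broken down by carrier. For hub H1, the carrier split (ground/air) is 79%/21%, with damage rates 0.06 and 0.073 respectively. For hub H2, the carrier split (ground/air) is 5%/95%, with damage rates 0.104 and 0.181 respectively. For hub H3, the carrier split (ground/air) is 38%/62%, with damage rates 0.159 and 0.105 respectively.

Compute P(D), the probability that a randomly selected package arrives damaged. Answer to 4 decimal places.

P(D|H1) = 0.79·0.06 + 0.21·0.073 = 0.0474 + 0.01533 = 0.06273
P(D|H2) = 0.05·0.104 + 0.95·0.181 = 0.0052 + 0.17195 = 0.17715
P(D|H3) = 0.38·0.159 + 0.62·0.105 = 0.06042 + 0.0651 = 0.12552
Then overall,
P(D) = 0.46·0.06273 + 0.22·0.17715 + 0.32·0.12552
      = 0.0288558 + 0.038973 + 0.0401664 = 0.1079952

0.1080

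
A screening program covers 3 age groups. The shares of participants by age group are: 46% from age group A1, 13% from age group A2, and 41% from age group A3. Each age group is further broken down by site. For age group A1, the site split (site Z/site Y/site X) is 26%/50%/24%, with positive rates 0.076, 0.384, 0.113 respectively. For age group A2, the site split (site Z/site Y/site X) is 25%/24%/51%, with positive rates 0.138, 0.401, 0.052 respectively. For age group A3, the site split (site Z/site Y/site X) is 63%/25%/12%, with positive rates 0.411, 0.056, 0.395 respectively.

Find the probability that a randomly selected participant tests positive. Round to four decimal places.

0.2617

P(T|A1) = 0.26·0.076 + 0.5·0.384 + 0.24·0.113 = 0.01976 + 0.192 + 0.02712 = 0.23888
P(T|A2) = 0.25·0.138 + 0.24·0.401 + 0.51·0.052 = 0.0345 + 0.09624 + 0.02652 = 0.15726
P(T|A3) = 0.63·0.411 + 0.25·0.056 + 0.12·0.395 = 0.25893 + 0.014 + 0.0474 = 0.32033
By total probability over the outer partition,
P(T) = 0.46·0.23888 + 0.13·0.15726 + 0.41·0.32033
      = 0.1098848 + 0.0204438 + 0.1313353 = 0.2616639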